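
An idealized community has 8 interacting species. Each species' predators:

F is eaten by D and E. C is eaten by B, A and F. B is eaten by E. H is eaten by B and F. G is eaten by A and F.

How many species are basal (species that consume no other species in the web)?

3

Basal species (no prey listed): H, G, C.
Count: 3.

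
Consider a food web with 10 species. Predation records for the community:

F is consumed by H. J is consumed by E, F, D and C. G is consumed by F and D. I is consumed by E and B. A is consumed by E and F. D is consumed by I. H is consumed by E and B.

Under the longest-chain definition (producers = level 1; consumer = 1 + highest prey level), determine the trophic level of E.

Trophic level 4

A is a producer → level 1.
F eats A (level 1); other prey at levels: G 1, J 1 → level 2.
H eats F → level 3.
E eats H (level 3); other prey at levels: A 1, J 1, I 3 → level 4.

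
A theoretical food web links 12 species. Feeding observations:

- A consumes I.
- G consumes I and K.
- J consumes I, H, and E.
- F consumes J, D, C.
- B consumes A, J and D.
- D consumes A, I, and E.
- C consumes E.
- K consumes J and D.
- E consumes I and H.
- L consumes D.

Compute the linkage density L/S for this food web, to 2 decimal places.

L/S = 1.75

There are L = 21 links among S = 12 species.
L/S = 21/12 = 1.7500 ≈ 1.75.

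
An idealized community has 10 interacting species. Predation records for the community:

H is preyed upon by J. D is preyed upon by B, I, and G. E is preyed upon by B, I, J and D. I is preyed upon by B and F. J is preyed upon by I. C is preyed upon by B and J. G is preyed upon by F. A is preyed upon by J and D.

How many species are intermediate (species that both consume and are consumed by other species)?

4

Intermediate species (has both prey and predators): D, J, I, G.
Count: 4.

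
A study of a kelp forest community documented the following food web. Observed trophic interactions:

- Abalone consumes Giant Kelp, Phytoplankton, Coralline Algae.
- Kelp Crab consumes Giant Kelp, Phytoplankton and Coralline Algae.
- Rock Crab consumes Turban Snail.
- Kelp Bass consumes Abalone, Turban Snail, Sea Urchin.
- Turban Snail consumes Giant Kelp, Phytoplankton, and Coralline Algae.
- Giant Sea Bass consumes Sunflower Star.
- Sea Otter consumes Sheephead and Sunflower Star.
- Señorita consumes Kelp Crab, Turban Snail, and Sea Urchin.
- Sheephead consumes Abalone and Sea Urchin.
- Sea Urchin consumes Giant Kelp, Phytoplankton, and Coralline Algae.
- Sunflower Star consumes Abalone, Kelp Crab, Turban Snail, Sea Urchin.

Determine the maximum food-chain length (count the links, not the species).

One longest chain: Phytoplankton → Sea Urchin → Sunflower Star → Giant Sea Bass.
It has 4 species and 3 links.

3 links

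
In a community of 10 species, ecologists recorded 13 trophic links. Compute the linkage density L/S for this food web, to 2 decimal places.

There are L = 13 links among S = 10 species.
L/S = 13/10 = 1.3000 ≈ 1.30.

L/S = 1.30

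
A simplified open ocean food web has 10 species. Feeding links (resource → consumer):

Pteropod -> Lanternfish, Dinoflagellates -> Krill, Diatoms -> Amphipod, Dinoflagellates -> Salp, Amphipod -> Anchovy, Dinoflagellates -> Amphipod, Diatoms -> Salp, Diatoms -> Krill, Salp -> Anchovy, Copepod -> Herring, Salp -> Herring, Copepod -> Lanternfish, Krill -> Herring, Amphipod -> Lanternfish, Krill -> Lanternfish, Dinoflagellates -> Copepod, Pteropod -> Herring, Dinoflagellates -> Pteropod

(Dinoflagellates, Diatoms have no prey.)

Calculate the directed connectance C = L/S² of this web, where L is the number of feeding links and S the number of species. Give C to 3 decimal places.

C = 0.180

The web has S = 10 species and L = 18 feeding links.
C = L / S² = 18 / 100 = 0.1800 ≈ 0.180.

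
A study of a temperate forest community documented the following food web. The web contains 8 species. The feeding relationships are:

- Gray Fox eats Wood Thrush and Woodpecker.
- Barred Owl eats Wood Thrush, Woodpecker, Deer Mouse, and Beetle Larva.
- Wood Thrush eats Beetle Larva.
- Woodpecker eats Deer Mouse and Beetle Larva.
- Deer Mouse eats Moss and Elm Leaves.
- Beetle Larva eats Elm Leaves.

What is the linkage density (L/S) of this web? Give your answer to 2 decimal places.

There are L = 12 links among S = 8 species.
L/S = 12/8 = 1.5000 ≈ 1.50.

L/S = 1.50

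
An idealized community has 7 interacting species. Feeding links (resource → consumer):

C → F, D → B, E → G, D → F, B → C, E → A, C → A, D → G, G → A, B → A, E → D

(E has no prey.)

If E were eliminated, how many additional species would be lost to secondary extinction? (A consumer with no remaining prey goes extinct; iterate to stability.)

Remove E.
Round 1: D (all prey gone) → extinct.
Round 2: G (all prey gone), B (all prey gone) → extinct.
Round 3: C (all prey gone) → extinct.
Round 4: A (all prey gone), F (all prey gone) → extinct.
No further losses. Total secondary extinctions: 6.

6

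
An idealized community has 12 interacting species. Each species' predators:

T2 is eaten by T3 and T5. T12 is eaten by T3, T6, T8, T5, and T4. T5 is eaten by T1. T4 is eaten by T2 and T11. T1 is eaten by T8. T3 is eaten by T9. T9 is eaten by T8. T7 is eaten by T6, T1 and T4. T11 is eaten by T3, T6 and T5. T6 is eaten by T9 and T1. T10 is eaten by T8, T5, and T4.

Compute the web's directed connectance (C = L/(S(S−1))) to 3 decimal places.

The web has S = 12 species and L = 24 feeding links.
C = L / (S(S−1)) = 24 / 132 = 0.1818 ≈ 0.182.

C = 0.182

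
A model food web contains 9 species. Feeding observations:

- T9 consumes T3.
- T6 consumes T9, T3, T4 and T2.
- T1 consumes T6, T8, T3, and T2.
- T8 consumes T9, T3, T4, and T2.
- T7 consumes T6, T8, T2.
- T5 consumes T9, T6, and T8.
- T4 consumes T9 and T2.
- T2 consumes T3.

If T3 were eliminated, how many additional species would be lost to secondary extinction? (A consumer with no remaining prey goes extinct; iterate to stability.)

8

Remove T3.
Round 1: T9 (all prey gone), T2 (all prey gone) → extinct.
Round 2: T4 (all prey gone) → extinct.
Round 3: T6 (all prey gone), T8 (all prey gone) → extinct.
Round 4: T1 (all prey gone), T7 (all prey gone), T5 (all prey gone) → extinct.
No further losses. Total secondary extinctions: 8.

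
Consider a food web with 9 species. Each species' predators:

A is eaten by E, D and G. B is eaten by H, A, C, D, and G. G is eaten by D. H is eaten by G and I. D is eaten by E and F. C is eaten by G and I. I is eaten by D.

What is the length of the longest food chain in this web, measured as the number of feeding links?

One longest chain: B → H → I → D → E.
It has 5 species and 4 links.

4 links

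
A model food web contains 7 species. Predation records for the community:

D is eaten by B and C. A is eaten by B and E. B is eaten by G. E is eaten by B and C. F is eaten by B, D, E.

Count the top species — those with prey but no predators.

Top species (has prey, but nothing eats it): C, G.
Count: 2.

2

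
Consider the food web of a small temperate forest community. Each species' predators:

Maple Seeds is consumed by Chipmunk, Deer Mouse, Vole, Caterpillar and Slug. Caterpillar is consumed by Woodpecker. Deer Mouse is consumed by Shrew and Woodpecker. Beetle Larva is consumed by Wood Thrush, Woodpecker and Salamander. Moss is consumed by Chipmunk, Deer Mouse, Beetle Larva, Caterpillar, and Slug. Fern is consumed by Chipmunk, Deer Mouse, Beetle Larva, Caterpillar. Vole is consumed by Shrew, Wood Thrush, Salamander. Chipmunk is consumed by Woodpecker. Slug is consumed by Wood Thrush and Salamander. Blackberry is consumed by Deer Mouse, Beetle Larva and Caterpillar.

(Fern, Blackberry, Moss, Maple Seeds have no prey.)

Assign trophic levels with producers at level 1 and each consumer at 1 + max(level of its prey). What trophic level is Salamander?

Fern is a producer → level 1.
Beetle Larva eats Fern (level 1); other prey at levels: Blackberry 1, Moss 1 → level 2.
Salamander eats Beetle Larva (level 2); other prey at levels: Vole 2, Slug 2 → level 3.

Trophic level 3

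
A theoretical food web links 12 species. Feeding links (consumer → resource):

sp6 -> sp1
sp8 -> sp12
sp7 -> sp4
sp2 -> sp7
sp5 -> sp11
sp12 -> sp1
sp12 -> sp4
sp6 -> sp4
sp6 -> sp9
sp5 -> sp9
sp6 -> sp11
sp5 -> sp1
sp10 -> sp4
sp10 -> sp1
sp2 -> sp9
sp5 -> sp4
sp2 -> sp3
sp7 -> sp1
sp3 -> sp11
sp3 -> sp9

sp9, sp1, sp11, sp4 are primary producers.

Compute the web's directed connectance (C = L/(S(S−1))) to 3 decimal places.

The web has S = 12 species and L = 20 feeding links.
C = L / (S(S−1)) = 20 / 132 = 0.1515 ≈ 0.152.

C = 0.152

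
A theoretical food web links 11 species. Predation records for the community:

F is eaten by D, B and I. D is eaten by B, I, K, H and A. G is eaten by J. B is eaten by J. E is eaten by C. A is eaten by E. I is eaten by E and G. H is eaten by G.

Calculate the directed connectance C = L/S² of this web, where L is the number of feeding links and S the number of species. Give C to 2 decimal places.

C = 0.12

The web has S = 11 species and L = 15 feeding links.
C = L / S² = 15 / 121 = 0.1240 ≈ 0.12.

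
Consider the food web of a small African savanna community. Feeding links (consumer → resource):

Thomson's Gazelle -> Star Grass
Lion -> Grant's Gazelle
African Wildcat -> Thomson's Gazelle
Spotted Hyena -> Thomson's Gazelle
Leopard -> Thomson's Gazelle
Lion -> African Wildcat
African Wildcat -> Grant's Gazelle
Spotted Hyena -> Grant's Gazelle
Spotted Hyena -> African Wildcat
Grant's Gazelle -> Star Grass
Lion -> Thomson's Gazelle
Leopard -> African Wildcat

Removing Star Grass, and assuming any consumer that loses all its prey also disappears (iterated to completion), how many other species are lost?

Remove Star Grass.
Round 1: Grant's Gazelle (all prey gone), Thomson's Gazelle (all prey gone) → extinct.
Round 2: African Wildcat (all prey gone) → extinct.
Round 3: Lion (all prey gone), Leopard (all prey gone), Spotted Hyena (all prey gone) → extinct.
No further losses. Total secondary extinctions: 6.

6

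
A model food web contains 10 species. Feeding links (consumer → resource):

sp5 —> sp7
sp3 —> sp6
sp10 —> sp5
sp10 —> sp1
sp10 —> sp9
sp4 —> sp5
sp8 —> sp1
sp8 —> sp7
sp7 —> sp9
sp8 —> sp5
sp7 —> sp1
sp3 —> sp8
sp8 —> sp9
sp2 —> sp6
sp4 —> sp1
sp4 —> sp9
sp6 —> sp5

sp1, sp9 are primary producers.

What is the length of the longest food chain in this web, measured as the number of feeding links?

4 links

One longest chain: sp1 → sp7 → sp5 → sp6 → sp2.
It has 5 species and 4 links.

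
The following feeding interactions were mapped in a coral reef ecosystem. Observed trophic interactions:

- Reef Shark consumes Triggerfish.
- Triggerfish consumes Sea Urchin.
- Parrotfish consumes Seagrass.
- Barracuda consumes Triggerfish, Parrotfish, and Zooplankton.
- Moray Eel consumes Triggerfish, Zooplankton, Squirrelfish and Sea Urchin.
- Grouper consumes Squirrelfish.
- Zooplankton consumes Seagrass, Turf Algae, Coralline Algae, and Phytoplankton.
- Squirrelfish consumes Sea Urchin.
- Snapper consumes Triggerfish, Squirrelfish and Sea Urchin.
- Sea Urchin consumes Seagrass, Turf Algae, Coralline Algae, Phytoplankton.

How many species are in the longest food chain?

One longest chain: Seagrass → Sea Urchin → Squirrelfish → Grouper.
It has 4 species and 3 links.

4 species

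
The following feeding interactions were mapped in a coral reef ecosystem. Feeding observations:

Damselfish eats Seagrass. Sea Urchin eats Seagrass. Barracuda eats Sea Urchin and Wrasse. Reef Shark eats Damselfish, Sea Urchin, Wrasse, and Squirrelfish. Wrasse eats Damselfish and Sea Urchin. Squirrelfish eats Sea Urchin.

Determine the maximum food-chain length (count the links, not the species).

One longest chain: Seagrass → Damselfish → Wrasse → Reef Shark.
It has 4 species and 3 links.

3 links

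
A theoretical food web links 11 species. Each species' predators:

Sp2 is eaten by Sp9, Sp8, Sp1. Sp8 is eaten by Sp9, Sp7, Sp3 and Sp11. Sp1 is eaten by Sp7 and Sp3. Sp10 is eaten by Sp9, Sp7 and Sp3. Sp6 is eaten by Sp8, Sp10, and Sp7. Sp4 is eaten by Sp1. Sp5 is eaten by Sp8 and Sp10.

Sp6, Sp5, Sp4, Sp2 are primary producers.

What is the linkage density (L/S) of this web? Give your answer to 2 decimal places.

L/S = 1.64

There are L = 18 links among S = 11 species.
L/S = 18/11 = 1.6364 ≈ 1.64.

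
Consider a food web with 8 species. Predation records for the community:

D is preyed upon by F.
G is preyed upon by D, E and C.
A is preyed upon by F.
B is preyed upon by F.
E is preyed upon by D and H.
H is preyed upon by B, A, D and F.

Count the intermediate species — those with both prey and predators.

Intermediate species (has both prey and predators): E, H, A, D, B.
Count: 5.

5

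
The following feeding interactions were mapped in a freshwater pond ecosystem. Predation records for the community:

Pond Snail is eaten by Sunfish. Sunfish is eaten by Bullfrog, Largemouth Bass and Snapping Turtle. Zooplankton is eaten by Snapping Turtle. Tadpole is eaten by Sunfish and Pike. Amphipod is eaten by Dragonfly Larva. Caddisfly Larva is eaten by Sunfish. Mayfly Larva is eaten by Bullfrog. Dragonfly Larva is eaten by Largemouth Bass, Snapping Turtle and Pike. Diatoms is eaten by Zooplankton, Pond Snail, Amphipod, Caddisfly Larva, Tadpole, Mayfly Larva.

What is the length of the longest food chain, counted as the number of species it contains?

One longest chain: Diatoms → Amphipod → Dragonfly Larva → Snapping Turtle.
It has 4 species and 3 links.

4 species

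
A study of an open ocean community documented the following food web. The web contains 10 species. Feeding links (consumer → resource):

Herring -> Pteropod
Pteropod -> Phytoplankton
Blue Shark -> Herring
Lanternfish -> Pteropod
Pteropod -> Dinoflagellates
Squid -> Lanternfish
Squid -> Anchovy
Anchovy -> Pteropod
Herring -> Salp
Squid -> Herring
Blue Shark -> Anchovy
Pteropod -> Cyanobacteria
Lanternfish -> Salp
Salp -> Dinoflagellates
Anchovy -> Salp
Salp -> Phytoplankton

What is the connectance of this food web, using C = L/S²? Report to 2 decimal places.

C = 0.16

The web has S = 10 species and L = 16 feeding links.
C = L / S² = 16 / 100 = 0.1600 ≈ 0.16.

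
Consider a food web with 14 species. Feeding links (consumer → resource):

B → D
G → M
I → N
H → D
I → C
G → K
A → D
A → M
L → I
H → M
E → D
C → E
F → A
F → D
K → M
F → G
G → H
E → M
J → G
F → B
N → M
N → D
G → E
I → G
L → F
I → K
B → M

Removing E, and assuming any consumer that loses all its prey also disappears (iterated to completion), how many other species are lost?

1

Remove E.
Round 1: C (all prey gone) → extinct.
No further losses. Total secondary extinctions: 1.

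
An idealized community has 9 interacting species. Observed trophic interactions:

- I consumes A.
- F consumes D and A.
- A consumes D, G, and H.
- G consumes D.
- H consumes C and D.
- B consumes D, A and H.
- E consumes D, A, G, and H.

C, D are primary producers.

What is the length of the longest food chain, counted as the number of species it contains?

One longest chain: C → H → A → B.
It has 4 species and 3 links.

4 species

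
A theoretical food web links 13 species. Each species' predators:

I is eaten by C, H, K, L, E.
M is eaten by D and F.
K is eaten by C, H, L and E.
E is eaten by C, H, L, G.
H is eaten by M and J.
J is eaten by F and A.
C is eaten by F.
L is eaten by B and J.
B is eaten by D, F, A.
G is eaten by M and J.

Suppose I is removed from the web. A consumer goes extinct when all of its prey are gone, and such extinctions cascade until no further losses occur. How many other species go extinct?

Remove I.
Round 1: K (all prey gone) → extinct.
Round 2: E (all prey gone) → extinct.
Round 3: C (all prey gone), H (all prey gone), G (all prey gone), L (all prey gone) → extinct.
Round 4: J (all prey gone), B (all prey gone), M (all prey gone) → extinct.
Round 5: F (all prey gone), A (all prey gone), D (all prey gone) → extinct.
No further losses. Total secondary extinctions: 12.

12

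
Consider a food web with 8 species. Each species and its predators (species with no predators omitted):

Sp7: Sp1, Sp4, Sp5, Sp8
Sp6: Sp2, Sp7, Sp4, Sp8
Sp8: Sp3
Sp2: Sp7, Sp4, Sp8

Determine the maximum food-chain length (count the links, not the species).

One longest chain: Sp6 → Sp2 → Sp7 → Sp8 → Sp3.
It has 5 species and 4 links.

4 links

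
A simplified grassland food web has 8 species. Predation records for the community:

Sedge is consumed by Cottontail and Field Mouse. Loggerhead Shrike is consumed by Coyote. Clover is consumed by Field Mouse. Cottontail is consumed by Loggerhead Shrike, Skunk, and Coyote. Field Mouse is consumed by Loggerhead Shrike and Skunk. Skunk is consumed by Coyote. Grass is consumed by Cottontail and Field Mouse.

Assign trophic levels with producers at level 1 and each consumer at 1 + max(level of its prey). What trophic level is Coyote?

Trophic level 4

Clover is a producer → level 1.
Field Mouse eats Clover (level 1); other prey at levels: Grass 1, Sedge 1 → level 2.
Skunk eats Field Mouse (level 2); other prey at levels: Cottontail 2 → level 3.
Coyote eats Skunk (level 3); other prey at levels: Cottontail 2, Loggerhead Shrike 3 → level 4.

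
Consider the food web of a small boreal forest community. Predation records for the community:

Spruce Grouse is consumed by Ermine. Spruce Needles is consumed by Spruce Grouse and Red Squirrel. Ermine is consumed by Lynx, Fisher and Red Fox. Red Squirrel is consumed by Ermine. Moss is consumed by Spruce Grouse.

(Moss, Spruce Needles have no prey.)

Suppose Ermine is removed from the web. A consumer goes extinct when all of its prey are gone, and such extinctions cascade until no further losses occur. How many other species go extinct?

Remove Ermine.
Round 1: Lynx (all prey gone), Red Fox (all prey gone), Fisher (all prey gone) → extinct.
No further losses. Total secondary extinctions: 3.

3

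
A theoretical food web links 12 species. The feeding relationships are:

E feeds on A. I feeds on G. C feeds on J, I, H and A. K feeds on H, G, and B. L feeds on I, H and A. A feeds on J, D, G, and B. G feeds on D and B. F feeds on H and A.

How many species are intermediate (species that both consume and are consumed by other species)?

Intermediate species (has both prey and predators): G, I, A.
Count: 3.

3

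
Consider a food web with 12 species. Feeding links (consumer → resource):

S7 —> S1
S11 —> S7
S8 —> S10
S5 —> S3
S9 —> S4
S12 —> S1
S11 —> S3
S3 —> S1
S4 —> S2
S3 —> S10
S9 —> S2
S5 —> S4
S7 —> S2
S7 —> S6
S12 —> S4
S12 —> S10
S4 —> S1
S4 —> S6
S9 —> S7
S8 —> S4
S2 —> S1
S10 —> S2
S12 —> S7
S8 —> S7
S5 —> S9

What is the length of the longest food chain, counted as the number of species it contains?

One longest chain: S1 → S2 → S7 → S9 → S5.
It has 5 species and 4 links.

5 species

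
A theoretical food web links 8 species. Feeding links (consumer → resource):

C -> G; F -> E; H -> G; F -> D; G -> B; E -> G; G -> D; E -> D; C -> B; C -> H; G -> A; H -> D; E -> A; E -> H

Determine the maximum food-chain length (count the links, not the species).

4 links

One longest chain: A → G → H → E → F.
It has 5 species and 4 links.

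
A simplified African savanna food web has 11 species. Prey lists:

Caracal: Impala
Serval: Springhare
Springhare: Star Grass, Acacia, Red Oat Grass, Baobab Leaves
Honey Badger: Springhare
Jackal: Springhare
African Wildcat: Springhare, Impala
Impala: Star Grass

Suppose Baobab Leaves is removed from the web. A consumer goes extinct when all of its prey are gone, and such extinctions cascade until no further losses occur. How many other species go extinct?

0

Remove Baobab Leaves.
Every predator of it retains at least one other prey: Springhare still has Star Grass, Acacia, Red Oat Grass.
No consumer loses all prey, so no secondary extinctions occur.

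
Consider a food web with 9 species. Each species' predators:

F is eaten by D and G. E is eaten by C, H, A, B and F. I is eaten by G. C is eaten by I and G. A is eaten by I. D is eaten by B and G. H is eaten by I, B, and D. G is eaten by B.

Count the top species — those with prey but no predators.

1

Top species (has prey, but nothing eats it): B.
Count: 1.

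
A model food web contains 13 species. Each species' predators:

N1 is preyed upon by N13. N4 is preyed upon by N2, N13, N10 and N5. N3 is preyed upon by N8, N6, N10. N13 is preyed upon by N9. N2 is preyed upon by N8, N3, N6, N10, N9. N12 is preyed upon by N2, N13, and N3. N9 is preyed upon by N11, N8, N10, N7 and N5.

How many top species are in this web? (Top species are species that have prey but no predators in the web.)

6

Top species (has prey, but nothing eats it): N6, N11, N10, N7, N5, N8.
Count: 6.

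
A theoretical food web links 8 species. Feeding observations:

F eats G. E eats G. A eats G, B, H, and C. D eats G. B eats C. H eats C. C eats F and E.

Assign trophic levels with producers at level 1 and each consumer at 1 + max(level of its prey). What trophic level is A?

G is a producer → level 1.
E eats G → level 2.
C eats E (level 2); other prey at levels: F 2 → level 3.
H eats C → level 4.
A eats H (level 4); other prey at levels: G 1, C 3, B 4 → level 5.

Trophic level 5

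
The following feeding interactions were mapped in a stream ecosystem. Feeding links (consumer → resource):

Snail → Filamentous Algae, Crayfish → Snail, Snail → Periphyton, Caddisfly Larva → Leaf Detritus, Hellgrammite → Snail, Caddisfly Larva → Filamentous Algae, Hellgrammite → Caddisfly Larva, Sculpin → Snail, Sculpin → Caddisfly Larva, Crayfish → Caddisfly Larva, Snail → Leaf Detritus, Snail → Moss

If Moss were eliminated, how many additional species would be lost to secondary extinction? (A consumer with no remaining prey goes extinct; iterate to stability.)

Remove Moss.
Every predator of it retains at least one other prey: Snail still has Periphyton, Leaf Detritus, Filamentous Algae.
No consumer loses all prey, so no secondary extinctions occur.

0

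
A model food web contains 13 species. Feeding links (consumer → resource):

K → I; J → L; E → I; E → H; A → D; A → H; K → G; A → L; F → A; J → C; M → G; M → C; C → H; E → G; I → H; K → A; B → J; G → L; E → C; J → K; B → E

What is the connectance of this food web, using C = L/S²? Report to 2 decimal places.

The web has S = 13 species and L = 21 feeding links.
C = L / S² = 21 / 169 = 0.1243 ≈ 0.12.

C = 0.12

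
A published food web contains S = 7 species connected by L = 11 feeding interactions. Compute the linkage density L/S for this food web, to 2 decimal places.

There are L = 11 links among S = 7 species.
L/S = 11/7 = 1.5714 ≈ 1.57.

L/S = 1.57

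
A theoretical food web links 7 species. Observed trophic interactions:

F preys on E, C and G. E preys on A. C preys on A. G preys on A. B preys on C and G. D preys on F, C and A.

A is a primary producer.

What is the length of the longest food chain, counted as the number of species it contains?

One longest chain: A → E → F → D.
It has 4 species and 3 links.

4 species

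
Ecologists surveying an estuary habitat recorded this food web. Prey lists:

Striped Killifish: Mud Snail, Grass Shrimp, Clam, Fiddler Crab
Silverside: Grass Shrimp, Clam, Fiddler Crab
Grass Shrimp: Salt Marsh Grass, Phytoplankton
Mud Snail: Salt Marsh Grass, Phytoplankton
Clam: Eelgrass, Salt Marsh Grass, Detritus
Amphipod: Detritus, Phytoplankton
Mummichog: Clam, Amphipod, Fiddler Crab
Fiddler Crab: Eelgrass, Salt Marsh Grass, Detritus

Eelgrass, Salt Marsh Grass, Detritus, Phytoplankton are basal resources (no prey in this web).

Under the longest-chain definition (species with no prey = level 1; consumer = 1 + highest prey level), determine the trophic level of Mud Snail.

Salt Marsh Grass has no prey (basal) → level 1.
Mud Snail eats Salt Marsh Grass (level 1); other prey at levels: Phytoplankton 1 → level 2.

Trophic level 2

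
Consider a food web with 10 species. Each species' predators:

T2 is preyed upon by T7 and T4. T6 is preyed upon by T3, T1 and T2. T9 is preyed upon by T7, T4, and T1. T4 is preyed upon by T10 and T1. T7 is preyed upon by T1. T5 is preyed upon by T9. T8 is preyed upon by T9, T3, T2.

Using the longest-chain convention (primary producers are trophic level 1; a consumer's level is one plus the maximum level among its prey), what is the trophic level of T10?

T8 is a producer → level 1.
T9 eats T8 (level 1); other prey at levels: T5 1 → level 2.
T4 eats T9 (level 2); other prey at levels: T2 2 → level 3.
T10 eats T4 → level 4.

Trophic level 4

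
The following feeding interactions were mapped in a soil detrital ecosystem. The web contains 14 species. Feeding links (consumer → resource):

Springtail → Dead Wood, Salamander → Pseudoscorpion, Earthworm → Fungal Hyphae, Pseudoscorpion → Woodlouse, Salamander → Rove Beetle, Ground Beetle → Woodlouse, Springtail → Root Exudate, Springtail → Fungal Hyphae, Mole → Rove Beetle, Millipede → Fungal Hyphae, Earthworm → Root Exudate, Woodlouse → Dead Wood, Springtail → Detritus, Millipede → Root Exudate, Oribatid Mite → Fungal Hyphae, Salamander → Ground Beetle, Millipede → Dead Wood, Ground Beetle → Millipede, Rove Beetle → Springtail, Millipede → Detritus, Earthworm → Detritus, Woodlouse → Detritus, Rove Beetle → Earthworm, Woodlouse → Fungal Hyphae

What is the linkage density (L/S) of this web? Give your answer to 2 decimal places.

L/S = 1.71

There are L = 24 links among S = 14 species.
L/S = 24/14 = 1.7143 ≈ 1.71.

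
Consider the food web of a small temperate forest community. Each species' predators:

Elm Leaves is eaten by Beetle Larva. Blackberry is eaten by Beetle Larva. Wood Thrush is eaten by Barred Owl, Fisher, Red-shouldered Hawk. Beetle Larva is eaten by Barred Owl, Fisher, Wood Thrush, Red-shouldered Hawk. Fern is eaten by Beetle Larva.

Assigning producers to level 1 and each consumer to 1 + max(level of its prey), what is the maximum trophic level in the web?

Producers (level 1): Elm Leaves, Fern, Blackberry.
Elm Leaves → Beetle Larva → Wood Thrush → Red-shouldered Hawk gives Red-shouldered Hawk level 4.
No species has a prey at level 4, so no species reaches level 5.

4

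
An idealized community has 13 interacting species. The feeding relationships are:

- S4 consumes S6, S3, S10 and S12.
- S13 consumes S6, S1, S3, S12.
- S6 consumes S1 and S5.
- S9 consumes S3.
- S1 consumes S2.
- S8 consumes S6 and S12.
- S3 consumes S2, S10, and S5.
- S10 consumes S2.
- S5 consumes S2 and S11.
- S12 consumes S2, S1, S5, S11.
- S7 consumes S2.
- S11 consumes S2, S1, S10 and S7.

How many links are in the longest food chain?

One longest chain: S2 → S1 → S11 → S5 → S3 → S4.
It has 6 species and 5 links.

5 links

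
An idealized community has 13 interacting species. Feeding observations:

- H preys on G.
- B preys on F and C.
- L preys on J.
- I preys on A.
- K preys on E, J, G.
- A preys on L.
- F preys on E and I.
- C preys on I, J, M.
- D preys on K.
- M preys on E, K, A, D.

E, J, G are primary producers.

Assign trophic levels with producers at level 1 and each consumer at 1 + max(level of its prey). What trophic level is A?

Trophic level 3

J is a producer → level 1.
L eats J → level 2.
A eats L → level 3.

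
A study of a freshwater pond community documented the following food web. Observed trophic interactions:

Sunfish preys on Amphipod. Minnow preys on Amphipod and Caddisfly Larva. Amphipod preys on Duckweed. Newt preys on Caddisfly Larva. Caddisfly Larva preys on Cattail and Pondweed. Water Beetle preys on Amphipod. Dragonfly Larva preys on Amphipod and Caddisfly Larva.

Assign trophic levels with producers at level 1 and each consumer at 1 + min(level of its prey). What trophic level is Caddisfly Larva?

Cattail is a producer → level 1.
Caddisfly Larva eats Cattail → level 2.

Trophic level 2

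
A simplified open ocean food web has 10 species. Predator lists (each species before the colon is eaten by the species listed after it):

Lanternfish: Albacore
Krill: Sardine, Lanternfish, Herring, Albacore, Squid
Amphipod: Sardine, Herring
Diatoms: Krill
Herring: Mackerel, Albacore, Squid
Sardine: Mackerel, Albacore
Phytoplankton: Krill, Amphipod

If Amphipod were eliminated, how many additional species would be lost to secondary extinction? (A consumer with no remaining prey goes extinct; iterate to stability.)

0

Remove Amphipod.
Every predator of it retains at least one other prey: Sardine still has Krill; Herring still has Krill.
No consumer loses all prey, so no secondary extinctions occur.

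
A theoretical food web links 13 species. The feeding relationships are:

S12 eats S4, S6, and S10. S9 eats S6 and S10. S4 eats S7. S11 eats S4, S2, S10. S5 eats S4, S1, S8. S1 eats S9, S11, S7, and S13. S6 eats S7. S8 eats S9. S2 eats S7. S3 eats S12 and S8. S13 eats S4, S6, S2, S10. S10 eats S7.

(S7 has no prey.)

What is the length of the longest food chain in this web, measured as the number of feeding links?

4 links

One longest chain: S7 → S10 → S9 → S8 → S3.
It has 5 species and 4 links.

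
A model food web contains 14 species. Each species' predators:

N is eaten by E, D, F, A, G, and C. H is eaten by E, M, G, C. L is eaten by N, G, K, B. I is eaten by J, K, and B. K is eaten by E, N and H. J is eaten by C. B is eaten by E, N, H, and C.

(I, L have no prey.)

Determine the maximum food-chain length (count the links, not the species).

3 links

One longest chain: I → K → H → G.
It has 4 species and 3 links.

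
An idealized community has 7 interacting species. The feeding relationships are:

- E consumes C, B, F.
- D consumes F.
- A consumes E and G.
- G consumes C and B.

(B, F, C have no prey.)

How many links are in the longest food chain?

2 links

One longest chain: B → E → A.
It has 3 species and 2 links.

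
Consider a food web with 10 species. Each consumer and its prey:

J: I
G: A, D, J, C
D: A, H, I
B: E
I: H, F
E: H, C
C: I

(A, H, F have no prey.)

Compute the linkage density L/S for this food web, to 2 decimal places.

There are L = 14 links among S = 10 species.
L/S = 14/10 = 1.4000 ≈ 1.40.

L/S = 1.40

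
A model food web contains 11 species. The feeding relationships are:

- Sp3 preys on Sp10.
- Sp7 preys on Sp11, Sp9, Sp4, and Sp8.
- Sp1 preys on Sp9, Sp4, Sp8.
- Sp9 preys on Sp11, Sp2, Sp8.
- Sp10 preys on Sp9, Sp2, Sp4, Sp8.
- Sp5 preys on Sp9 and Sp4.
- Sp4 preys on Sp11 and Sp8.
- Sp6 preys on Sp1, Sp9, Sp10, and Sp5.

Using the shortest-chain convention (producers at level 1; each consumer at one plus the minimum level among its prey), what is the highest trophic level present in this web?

Producers (level 1): Sp2, Sp8, Sp11.
Following each consumer down to its lowest-level prey: Sp2 → Sp10 → Sp3 (levels 1 through 3).
All prey of Sp3 (Sp10 2) are at level 2 or above, so Sp3 is at level 1 + 2 = 3.
Every consumer has at least one prey at level 2 or below, so none exceeds level 3.

3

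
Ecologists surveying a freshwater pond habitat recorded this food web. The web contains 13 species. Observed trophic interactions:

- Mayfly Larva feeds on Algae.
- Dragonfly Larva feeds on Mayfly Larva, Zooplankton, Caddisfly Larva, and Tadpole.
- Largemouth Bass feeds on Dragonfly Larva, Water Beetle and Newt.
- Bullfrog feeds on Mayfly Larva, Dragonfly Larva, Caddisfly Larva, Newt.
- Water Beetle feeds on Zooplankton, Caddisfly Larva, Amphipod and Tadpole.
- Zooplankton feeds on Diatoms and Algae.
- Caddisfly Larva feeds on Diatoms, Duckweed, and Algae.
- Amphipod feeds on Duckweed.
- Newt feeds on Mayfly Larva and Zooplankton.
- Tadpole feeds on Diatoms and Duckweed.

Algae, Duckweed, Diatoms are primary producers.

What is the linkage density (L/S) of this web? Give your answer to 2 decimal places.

L/S = 2.00

There are L = 26 links among S = 13 species.
L/S = 26/13 = 2.0000 ≈ 2.00.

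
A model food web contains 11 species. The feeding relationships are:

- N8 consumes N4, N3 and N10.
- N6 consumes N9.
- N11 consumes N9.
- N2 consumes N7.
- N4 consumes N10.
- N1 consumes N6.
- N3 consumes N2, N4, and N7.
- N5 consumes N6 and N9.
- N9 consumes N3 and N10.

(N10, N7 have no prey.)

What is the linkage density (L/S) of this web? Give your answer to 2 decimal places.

There are L = 15 links among S = 11 species.
L/S = 15/11 = 1.3636 ≈ 1.36.

L/S = 1.36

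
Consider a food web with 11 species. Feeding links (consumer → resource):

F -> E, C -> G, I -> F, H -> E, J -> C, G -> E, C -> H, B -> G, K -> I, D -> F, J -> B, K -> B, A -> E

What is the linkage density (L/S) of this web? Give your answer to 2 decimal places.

There are L = 13 links among S = 11 species.
L/S = 13/11 = 1.1818 ≈ 1.18.

L/S = 1.18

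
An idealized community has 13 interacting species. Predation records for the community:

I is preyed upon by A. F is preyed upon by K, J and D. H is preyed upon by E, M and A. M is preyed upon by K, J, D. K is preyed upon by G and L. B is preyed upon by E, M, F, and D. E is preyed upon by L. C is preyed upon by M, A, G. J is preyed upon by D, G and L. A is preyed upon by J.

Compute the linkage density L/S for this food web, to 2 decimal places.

There are L = 24 links among S = 13 species.
L/S = 24/13 = 1.8462 ≈ 1.85.

L/S = 1.85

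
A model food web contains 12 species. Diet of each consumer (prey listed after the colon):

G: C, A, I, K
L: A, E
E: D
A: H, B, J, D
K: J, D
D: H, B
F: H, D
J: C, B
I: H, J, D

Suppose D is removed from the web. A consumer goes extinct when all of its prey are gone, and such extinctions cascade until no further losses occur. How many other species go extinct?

Remove D.
Round 1: E (all prey gone) → extinct.
No further losses. Total secondary extinctions: 1.

1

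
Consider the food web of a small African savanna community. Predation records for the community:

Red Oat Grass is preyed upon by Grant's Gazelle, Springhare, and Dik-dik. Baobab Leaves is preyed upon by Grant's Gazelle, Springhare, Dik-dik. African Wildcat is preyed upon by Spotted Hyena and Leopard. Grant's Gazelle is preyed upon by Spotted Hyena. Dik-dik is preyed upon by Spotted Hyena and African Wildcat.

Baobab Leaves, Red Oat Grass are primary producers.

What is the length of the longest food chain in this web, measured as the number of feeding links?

One longest chain: Baobab Leaves → Dik-dik → African Wildcat → Spotted Hyena.
It has 4 species and 3 links.

3 links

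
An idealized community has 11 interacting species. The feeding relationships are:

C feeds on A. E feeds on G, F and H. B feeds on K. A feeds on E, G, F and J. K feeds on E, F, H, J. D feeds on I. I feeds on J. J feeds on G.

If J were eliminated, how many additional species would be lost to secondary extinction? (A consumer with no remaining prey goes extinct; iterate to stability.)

2

Remove J.
Round 1: I (all prey gone) → extinct.
Round 2: D (all prey gone) → extinct.
No further losses. Total secondary extinctions: 2.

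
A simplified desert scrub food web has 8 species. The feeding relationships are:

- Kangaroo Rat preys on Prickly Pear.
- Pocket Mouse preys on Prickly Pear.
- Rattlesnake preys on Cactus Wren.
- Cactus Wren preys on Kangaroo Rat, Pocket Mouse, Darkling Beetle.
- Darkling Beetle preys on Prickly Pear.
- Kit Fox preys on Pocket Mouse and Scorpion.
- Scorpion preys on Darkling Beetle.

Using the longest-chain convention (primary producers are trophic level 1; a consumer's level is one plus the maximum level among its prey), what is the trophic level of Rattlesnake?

Trophic level 4

Prickly Pear is a producer → level 1.
Pocket Mouse eats Prickly Pear → level 2.
Cactus Wren eats Pocket Mouse (level 2); other prey at levels: Darkling Beetle 2, Kangaroo Rat 2 → level 3.
Rattlesnake eats Cactus Wren → level 4.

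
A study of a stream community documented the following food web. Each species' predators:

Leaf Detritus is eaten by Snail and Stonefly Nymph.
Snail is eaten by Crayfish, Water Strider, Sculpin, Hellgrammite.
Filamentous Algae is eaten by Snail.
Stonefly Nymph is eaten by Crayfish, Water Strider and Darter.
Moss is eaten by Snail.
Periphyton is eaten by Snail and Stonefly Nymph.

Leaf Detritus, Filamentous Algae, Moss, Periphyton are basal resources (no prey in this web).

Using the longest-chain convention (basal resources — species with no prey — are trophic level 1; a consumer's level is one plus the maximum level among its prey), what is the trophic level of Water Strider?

Trophic level 3

Leaf Detritus has no prey (basal) → level 1.
Stonefly Nymph eats Leaf Detritus (level 1); other prey at levels: Periphyton 1 → level 2.
Water Strider eats Stonefly Nymph (level 2); other prey at levels: Snail 2 → level 3.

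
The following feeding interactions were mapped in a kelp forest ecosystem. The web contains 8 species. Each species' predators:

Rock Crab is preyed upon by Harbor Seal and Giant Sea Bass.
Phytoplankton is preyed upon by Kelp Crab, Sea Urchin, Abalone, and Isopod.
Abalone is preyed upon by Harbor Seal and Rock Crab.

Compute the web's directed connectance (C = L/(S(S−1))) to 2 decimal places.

The web has S = 8 species and L = 8 feeding links.
C = L / (S(S−1)) = 8 / 56 = 0.1429 ≈ 0.14.

C = 0.14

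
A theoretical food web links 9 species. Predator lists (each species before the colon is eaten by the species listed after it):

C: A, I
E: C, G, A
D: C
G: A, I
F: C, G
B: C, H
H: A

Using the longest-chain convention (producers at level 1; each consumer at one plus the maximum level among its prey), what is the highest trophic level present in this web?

3

Producers (level 1): F, E, B, D.
F → C → I gives I level 3.
No species has a prey at level 3, so no species reaches level 4.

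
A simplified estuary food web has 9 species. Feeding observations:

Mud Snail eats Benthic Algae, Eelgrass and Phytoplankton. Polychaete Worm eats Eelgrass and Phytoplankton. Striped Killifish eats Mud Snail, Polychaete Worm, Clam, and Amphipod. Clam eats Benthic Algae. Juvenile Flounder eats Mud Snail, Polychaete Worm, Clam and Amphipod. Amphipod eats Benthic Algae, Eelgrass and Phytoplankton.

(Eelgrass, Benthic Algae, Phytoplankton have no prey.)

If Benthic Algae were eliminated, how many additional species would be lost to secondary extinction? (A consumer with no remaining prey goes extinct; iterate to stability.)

1

Remove Benthic Algae.
Round 1: Clam (all prey gone) → extinct.
No further losses. Total secondary extinctions: 1.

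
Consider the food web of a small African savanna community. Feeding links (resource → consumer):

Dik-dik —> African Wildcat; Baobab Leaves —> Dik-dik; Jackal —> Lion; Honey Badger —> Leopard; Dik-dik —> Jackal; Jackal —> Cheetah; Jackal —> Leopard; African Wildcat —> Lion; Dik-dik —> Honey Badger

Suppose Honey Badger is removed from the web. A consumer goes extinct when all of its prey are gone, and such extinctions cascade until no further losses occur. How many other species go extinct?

0

Remove Honey Badger.
Every predator of it retains at least one other prey: Leopard still has Jackal.
No consumer loses all prey, so no secondary extinctions occur.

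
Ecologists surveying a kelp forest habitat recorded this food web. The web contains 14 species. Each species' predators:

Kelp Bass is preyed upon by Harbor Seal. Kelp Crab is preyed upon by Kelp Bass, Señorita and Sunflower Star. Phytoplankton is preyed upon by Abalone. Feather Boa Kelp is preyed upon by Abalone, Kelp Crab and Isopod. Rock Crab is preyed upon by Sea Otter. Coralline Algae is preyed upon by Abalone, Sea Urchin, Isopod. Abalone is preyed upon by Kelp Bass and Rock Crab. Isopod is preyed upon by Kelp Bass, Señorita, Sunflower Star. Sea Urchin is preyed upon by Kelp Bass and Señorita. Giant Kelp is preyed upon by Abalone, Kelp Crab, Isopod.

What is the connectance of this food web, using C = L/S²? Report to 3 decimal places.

C = 0.112

The web has S = 14 species and L = 22 feeding links.
C = L / S² = 22 / 196 = 0.1122 ≈ 0.112.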